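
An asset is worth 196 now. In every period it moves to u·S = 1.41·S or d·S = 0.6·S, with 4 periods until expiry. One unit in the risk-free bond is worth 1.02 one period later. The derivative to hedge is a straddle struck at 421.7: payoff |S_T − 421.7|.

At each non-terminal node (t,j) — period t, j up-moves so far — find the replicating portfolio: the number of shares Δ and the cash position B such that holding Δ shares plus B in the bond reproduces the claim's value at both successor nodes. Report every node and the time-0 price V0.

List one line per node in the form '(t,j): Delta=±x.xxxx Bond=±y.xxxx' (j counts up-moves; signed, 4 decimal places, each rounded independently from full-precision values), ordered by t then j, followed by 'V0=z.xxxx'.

(0,0): Delta=-0.4158 Bond=322.2320
(1,0): Delta=-1.0000 Bond=397.3773
(1,1): Delta=-0.1850 Bond=264.8832
(2,0): Delta=-1.0000 Bond=405.3249
(2,1): Delta=-1.0000 Bond=405.3249
(2,2): Delta=0.1371 Bond=144.6900
(3,0): Delta=-1.0000 Bond=413.4314
(3,1): Delta=-1.0000 Bond=413.4314
(3,2): Delta=-1.0000 Bond=413.4314
(3,3): Delta=0.5864 Bond=-99.2747
V0=240.7331

Since d<R<u, set p* = (R−d)/(u−d) = 0.5185; price each node as the discounted p*-expectation of its children.
At expiry t=4: V(4,0)=396.2984, V(4,1)=362.0062, V(4,2)=281.4197, V(4,3)=92.0412, V(4,4)=352.9982
Node (3,0) S=42.3360: V=(p*·362.0062+(1−p*)·396.2984)/1.02=371.0954; Δ=(362.0062−396.2984)/(59.6938−25.4016)=-1.0000; B=V−Δ·S=413.4314
Node (3,1) S=99.4896: V=(p*·281.4197+(1−p*)·362.0062)/1.02=313.9418; Δ=(281.4197−362.0062)/(140.2803−59.6938)=-1.0000; B=V−Δ·S=413.4314
Node (3,2) S=233.8006: V=(p*·92.0412+(1−p*)·281.4197)/1.02=179.6308; Δ=(92.0412−281.4197)/(329.6588−140.2803)=-1.0000; B=V−Δ·S=413.4314
Node (3,3) S=549.4313: V=(p*·352.9982+(1−p*)·92.0412)/1.02=222.8943; Δ=(352.9982−92.0412)/(774.6982−329.6588)=0.5864; B=V−Δ·S=-99.2747
Node (2,0) S=70.5600: V=(p*·313.9418+(1−p*)·371.0954)/1.02=334.7649; Δ=(313.9418−371.0954)/(99.4896−42.3360)=-1.0000; B=V−Δ·S=405.3249
Node (2,1) S=165.8160: V=(p*·179.6308+(1−p*)·313.9418)/1.02=239.5089; Δ=(179.6308−313.9418)/(233.8006−99.4896)=-1.0000; B=V−Δ·S=405.3249
Node (2,2) S=389.6676: V=(p*·222.8943+(1−p*)·179.6308)/1.02=198.1017; Δ=(222.8943−179.6308)/(549.4313−233.8006)=0.1371; B=V−Δ·S=144.6900
Node (1,0) S=117.6000: V=(p*·239.5089+(1−p*)·334.7649)/1.02=279.7773; Δ=(239.5089−334.7649)/(165.8160−70.5600)=-1.0000; B=V−Δ·S=397.3773
Node (1,1) S=276.3600: V=(p*·198.1017+(1−p*)·239.5089)/1.02=213.7632; Δ=(198.1017−239.5089)/(389.6676−165.8160)=-0.1850; B=V−Δ·S=264.8832
Node (0,0) S=196.0000: V=(p*·213.7632+(1−p*)·279.7773)/1.02=240.7331; Δ=(213.7632−279.7773)/(276.3600−117.6000)=-0.4158; B=V−Δ·S=322.2320
Root portfolio cost Δ·196+B reproduces V0=240.7331.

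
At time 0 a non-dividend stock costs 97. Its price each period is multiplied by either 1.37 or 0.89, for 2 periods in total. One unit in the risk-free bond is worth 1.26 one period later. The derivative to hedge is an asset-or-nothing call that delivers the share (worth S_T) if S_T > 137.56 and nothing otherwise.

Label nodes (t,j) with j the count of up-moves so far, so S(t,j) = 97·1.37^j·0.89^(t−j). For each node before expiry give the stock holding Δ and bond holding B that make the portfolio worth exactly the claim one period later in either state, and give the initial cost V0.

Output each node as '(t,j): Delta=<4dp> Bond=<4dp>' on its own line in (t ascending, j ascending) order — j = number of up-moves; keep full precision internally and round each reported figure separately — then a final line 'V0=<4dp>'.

(0,0): Delta=2.3922 Bond=-163.9008
(1,0): Delta=0.0000 Bond=0.0000
(1,1): Delta=2.8542 Bond=-267.9113
V0=68.1385

Since d<R<u, set p* = (R−d)/(u−d) = 0.7708; price each node as the discounted p*-expectation of its children.
At expiry t=2: V(2,0)=0.0000, V(2,1)=0.0000, V(2,2)=182.0593
Node (1,0) S=86.3300: V=(p*·0.0000+(1−p*)·0.0000)/1.26=0.0000; Δ=(0.0000−0.0000)/(118.2721−76.8337)=0.0000; B=V−Δ·S=0.0000
Node (1,1) S=132.8900: V=(p*·182.0593+(1−p*)·0.0000)/1.26=111.3789; Δ=(182.0593−0.0000)/(182.0593−118.2721)=2.8542; B=V−Δ·S=-267.9113
Node (0,0) S=97.0000: V=(p*·111.3789+(1−p*)·0.0000)/1.26=68.1385; Δ=(111.3789−0.0000)/(132.8900−86.3300)=2.3922; B=V−Δ·S=-163.9008
Each (Δ,B) replicates both successor values, so the strategy is self-financing and V0 is arbitrage-free.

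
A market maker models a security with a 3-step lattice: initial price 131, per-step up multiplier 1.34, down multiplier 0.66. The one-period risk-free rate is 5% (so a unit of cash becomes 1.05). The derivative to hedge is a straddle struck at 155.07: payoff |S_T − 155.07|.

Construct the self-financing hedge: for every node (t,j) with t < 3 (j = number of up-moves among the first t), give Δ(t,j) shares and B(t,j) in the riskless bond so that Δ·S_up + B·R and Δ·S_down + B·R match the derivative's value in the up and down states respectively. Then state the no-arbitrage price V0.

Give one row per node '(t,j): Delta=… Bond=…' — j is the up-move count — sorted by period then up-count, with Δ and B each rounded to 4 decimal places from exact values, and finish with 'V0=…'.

Since d<R<u, set p* = (R−d)/(u−d) = 0.5735; price each node as the discounted p*-expectation of its children.
Terminal payoffs: V(3,0)=117.4080, V(3,1)=78.6048, V(3,2)=0.1776, V(3,3)=160.1296
Node (2,0) S=57.0636: V=(p*·78.6048+(1−p*)·117.4080)/1.05=90.6221; Δ=(78.6048−117.4080)/(76.4652−37.6620)=-1.0000; B=V−Δ·S=147.6857
Node (2,1) S=115.8564: V=(p*·0.1776+(1−p*)·78.6048)/1.05=32.0233; Δ=(0.1776−78.6048)/(155.2476−76.4652)=-0.9955; B=V−Δ·S=147.3574
Node (2,2) S=235.2236: V=(p*·160.1296+(1−p*)·0.1776)/1.05=87.5379; Δ=(160.1296−0.1776)/(315.1996−155.2476)=1.0000; B=V−Δ·S=-147.6857
Node (1,0) S=86.4600: V=(p*·32.0233+(1−p*)·90.6221)/1.05=54.2990; Δ=(32.0233−90.6221)/(115.8564−57.0636)=-0.9967; B=V−Δ·S=140.4737
Node (1,1) S=175.5400: V=(p*·87.5379+(1−p*)·32.0233)/1.05=60.8215; Δ=(87.5379−32.0233)/(235.2236−115.8564)=0.4651; B=V−Δ·S=-20.8176
Node (0,0) S=131.0000: V=(p*·60.8215+(1−p*)·54.2990)/1.05=55.2760; Δ=(60.8215−54.2990)/(175.5400−86.4600)=0.0732; B=V−Δ·S=45.6842
Check: Δ(0,0)·S0 + B(0,0) = 55.2760 = V0.

(0,0): Delta=0.0732 Bond=45.6842
(1,0): Delta=-0.9967 Bond=140.4737
(1,1): Delta=0.4651 Bond=-20.8176
(2,0): Delta=-1.0000 Bond=147.6857
(2,1): Delta=-0.9955 Bond=147.3574
(2,2): Delta=1.0000 Bond=-147.6857
V0=55.2760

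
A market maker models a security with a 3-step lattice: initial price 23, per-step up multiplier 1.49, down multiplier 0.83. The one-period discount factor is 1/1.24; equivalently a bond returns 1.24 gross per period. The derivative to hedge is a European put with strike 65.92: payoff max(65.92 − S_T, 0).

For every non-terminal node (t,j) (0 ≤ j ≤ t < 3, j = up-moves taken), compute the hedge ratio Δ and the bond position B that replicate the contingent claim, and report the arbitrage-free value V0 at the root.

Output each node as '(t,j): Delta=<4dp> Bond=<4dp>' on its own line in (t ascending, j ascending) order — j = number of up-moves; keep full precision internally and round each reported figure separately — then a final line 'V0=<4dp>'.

(0,0): Delta=-0.8320 Bond=31.9874
(1,0): Delta=-1.0000 Bond=42.8720
(1,1): Delta=-0.7749 Bond=37.7085
(2,0): Delta=-1.0000 Bond=53.1613
(2,1): Delta=-1.0000 Bond=53.1613
(2,2): Delta=-0.6984 Bond=42.8544
V0=12.8520

Risk-neutral probability p* = (R−d)/(u−d) = (1.24−0.83)/(1.49−0.83) = 0.6212.
At expiry t=3: V(3,0)=52.7689, V(3,1)=42.3114, V(3,2)=23.5383, V(3,3)=0.0000
  t=2,j=0: stock 15.8447 → up 23.6086 (V=42.3114), down 13.1511 (V=52.7689). Price 37.3166; hedge Δ=-1.0000, bond B=53.1613.
  t=2,j=1: stock 28.4441 → up 42.3817 (V=23.5383), down 23.6086 (V=42.3114). Price 24.7172; hedge Δ=-1.0000, bond B=53.1613.
  t=2,j=2: stock 51.0623 → up 76.0828 (V=0.0000), down 42.3817 (V=23.5383). Price 7.1903; hedge Δ=-0.6984, bond B=42.8544.
  t=1,j=0: stock 19.0900 → up 28.4441 (V=24.7172), down 15.8447 (V=37.3166). Price 23.7820; hedge Δ=-1.0000, bond B=42.8720.
  t=1,j=1: stock 34.2700 → up 51.0623 (V=7.1903), down 28.4441 (V=24.7172). Price 11.1527; hedge Δ=-0.7749, bond B=37.7085.
  t=0,j=0: stock 23.0000 → up 34.2700 (V=11.1527), down 19.0900 (V=23.7820). Price 12.8520; hedge Δ=-0.8320, bond B=31.9874.
Check: Δ(0,0)·S0 + B(0,0) = 12.8520 = V0.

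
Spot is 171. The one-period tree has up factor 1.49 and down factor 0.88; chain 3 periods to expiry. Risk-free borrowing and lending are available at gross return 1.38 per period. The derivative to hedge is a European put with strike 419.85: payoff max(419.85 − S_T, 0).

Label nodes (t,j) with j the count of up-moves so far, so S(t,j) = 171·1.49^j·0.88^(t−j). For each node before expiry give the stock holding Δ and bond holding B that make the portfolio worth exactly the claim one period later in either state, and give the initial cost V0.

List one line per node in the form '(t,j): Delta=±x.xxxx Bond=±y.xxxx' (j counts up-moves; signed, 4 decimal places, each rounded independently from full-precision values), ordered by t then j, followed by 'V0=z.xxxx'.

No-arbitrage ⇒ martingale measure with p* = (R−d)/(u−d) = 0.8197.
Payoff layer (t=3): V(3,0)=303.3183, V(3,1)=222.5406, V(3,2)=85.7694, V(3,3)=0.0000
  t=2,j=0: stock 132.4224 → up 197.3094 (V=222.5406), down 116.5317 (V=303.3183). Price 171.8167; hedge Δ=-1.0000, bond B=304.2391.
  t=2,j=1: stock 224.2152 → up 334.0806 (V=85.7694), down 197.3094 (V=222.5406). Price 80.0239; hedge Δ=-1.0000, bond B=304.2391.
  t=2,j=2: stock 379.6371 → up 565.6593 (V=0.0000), down 334.0806 (V=85.7694). Price 11.2077; hedge Δ=-0.3704, bond B=151.8132.
  t=1,j=0: stock 150.4800 → up 224.2152 (V=80.0239), down 132.4224 (V=171.8167). Price 69.9831; hedge Δ=-1.0000, bond B=220.4631.
  t=1,j=1: stock 254.7900 → up 379.6371 (V=11.2077), down 224.2152 (V=80.0239). Price 17.1139; hedge Δ=-0.4428, bond B=129.9274.
  t=0,j=0: stock 171.0000 → up 254.7900 (V=17.1139), down 150.4800 (V=69.9831). Price 19.3099; hedge Δ=-0.5068, bond B=105.9808.
The time-0 hedge costs 19.3099, which is the no-arbitrage price.

(0,0): Delta=-0.5068 Bond=105.9808
(1,0): Delta=-1.0000 Bond=220.4631
(1,1): Delta=-0.4428 Bond=129.9274
(2,0): Delta=-1.0000 Bond=304.2391
(2,1): Delta=-1.0000 Bond=304.2391
(2,2): Delta=-0.3704 Bond=151.8132
V0=19.3099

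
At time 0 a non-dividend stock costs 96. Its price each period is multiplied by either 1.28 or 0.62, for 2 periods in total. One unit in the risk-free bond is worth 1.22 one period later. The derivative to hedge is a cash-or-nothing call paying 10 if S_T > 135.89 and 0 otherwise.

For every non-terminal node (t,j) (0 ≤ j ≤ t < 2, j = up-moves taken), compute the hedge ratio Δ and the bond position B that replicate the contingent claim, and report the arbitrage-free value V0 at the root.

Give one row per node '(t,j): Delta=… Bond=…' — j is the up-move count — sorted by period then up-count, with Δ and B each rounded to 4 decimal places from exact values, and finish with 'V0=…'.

(0,0): Delta=0.1176 Bond=-5.7377
(1,0): Delta=0.0000 Bond=0.0000
(1,1): Delta=0.1233 Bond=-7.7000
V0=5.5526

Risk-neutral probability p* = (R−d)/(u−d) = (1.22−0.62)/(1.28−0.62) = 0.9091.
At expiry t=2: V(2,0)=0.0000, V(2,1)=0.0000, V(2,2)=10.0000
Node (1,0) S=59.5200: V=(p*·0.0000+(1−p*)·0.0000)/1.22=0.0000; Δ=(0.0000−0.0000)/(76.1856−36.9024)=0.0000; B=V−Δ·S=0.0000
Node (1,1) S=122.8800: V=(p*·10.0000+(1−p*)·0.0000)/1.22=7.4516; Δ=(10.0000−0.0000)/(157.2864−76.1856)=0.1233; B=V−Δ·S=-7.7000
Node (0,0) S=96.0000: V=(p*·7.4516+(1−p*)·0.0000)/1.22=5.5526; Δ=(7.4516−0.0000)/(122.8800−59.5200)=0.1176; B=V−Δ·S=-5.7377
The time-0 hedge costs 5.5526, which is the no-arbitrage price.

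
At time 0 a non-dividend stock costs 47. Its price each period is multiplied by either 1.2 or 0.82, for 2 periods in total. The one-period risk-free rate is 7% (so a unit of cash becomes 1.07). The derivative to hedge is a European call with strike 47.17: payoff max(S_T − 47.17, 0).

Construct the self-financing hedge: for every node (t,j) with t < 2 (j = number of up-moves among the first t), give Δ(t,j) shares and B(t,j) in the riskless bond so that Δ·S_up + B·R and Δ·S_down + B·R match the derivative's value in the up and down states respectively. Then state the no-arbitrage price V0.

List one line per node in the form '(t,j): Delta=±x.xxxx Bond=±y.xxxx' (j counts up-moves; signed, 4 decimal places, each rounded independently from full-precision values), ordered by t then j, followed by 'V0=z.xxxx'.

(0,0): Delta=0.7061 Bond=-25.4322
(1,0): Delta=0.0000 Bond=0.0000
(1,1): Delta=0.9570 Bond=-41.3630
V0=7.7537

The replicating-portfolio and risk-neutral prices coincide; use p* = (1.07−0.82)/(1.2−0.82) = 0.6579 for the latter.
Terminal values V(2,·): V(2,0)=0.0000, V(2,1)=0.0000, V(2,2)=20.5100
Node (1,0) S=38.5400: V=(p*·0.0000+(1−p*)·0.0000)/1.07=0.0000; Δ=(0.0000−0.0000)/(46.2480−31.6028)=0.0000; B=V−Δ·S=0.0000
Node (1,1) S=56.4000: V=(p*·20.5100+(1−p*)·0.0000)/1.07=12.6107; Δ=(20.5100−0.0000)/(67.6800−46.2480)=0.9570; B=V−Δ·S=-41.3630
Node (0,0) S=47.0000: V=(p*·12.6107+(1−p*)·0.0000)/1.07=7.7537; Δ=(12.6107−0.0000)/(56.4000−38.5400)=0.7061; B=V−Δ·S=-25.4322
Each (Δ,B) replicates both successor values, so the strategy is self-financing and V0 is arbitrage-free.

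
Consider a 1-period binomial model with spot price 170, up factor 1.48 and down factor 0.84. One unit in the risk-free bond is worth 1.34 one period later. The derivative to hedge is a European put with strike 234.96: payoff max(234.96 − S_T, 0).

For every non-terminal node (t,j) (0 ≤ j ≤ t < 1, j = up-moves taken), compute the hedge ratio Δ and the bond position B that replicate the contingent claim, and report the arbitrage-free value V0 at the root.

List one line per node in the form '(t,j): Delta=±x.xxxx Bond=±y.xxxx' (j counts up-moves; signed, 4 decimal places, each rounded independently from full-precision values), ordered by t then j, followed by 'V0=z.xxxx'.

No-arbitrage ⇒ martingale measure with p* = (R−d)/(u−d) = 0.7813.
Terminal payoffs: V(1,0)=92.1600, V(1,1)=0.0000
Node (0,0) S=170.0000: V=(p*·0.0000+(1−p*)·92.1600)/1.34=15.0448; Δ=(0.0000−92.1600)/(251.6000−142.8000)=-0.8471; B=V−Δ·S=159.0448
The time-0 hedge costs 15.0448, which is the no-arbitrage price.

(0,0): Delta=-0.8471 Bond=159.0448
V0=15.0448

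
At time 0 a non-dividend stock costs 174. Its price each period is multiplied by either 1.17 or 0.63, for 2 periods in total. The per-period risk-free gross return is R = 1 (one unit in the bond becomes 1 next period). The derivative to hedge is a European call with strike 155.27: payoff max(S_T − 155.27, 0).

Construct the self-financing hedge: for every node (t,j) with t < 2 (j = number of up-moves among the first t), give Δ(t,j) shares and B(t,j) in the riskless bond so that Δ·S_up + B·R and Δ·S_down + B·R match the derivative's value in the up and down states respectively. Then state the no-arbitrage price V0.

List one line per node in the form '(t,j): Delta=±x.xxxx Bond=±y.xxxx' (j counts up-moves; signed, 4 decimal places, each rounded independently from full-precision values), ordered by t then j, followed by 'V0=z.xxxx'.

Under the risk-neutral measure, an up-move has probability p* = (R−d)/(u−d) = 0.6852 and values discount at R = 1.
Payoff layer (t=2): V(2,0)=0.0000, V(2,1)=0.0000, V(2,2)=82.9186
Node (1,0) S=109.6200: V=(p*·0.0000+(1−p*)·0.0000)/1=0.0000; Δ=(0.0000−0.0000)/(128.2554−69.0606)=0.0000; B=V−Δ·S=0.0000
Node (1,1) S=203.5800: V=(p*·82.9186+(1−p*)·0.0000)/1=56.8146; Δ=(82.9186−0.0000)/(238.1886−128.2554)=0.7543; B=V−Δ·S=-96.7384
Node (0,0) S=174.0000: V=(p*·56.8146+(1−p*)·0.0000)/1=38.9285; Δ=(56.8146−0.0000)/(203.5800−109.6200)=0.6047; B=V−Δ·S=-66.2837
Check: Δ(0,0)·S0 + B(0,0) = 38.9285 = V0.

(0,0): Delta=0.6047 Bond=-66.2837
(1,0): Delta=0.0000 Bond=0.0000
(1,1): Delta=0.7543 Bond=-96.7384
V0=38.9285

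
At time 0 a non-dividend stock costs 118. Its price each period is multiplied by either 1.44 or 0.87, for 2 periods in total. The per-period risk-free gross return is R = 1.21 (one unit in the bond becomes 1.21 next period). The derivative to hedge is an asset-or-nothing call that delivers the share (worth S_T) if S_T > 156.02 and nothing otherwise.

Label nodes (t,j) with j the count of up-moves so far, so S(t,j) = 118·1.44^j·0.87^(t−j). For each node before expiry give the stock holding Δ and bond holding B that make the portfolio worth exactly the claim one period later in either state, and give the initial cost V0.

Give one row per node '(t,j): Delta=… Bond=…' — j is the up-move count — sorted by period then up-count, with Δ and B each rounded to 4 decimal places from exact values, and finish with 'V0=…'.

(0,0): Delta=1.7934 Bond=-152.1545
(1,0): Delta=0.0000 Bond=0.0000
(1,1): Delta=2.5263 Bond=-308.6498
V0=59.4627

Risk-neutral probability p* = (R−d)/(u−d) = (1.21−0.87)/(1.44−0.87) = 0.5965.
At expiry t=2: V(2,0)=0.0000, V(2,1)=0.0000, V(2,2)=244.6848
(1,0): S=102.6600. Δ = (V_up−V_dn)/(S_up−S_dn) = (0.0000−0.0000)/(147.8304−89.3142) = 0.0000. V = [p*·0.0000 + (1−p*)·0.0000]/1.21 = 0.0000. B = V − Δ·S = 0.0000.
(1,1): S=169.9200. Δ = (V_up−V_dn)/(S_up−S_dn) = (244.6848−0.0000)/(244.6848−147.8304) = 2.5263. V = [p*·244.6848 + (1−p*)·0.0000]/1.21 = 120.6218. B = V − Δ·S = -308.6498.
(0,0): S=118.0000. Δ = (V_up−V_dn)/(S_up−S_dn) = (120.6218−0.0000)/(169.9200−102.6600) = 1.7934. V = [p*·120.6218 + (1−p*)·0.0000]/1.21 = 59.4627. B = V − Δ·S = -152.1545.
Each (Δ,B) replicates both successor values, so the strategy is self-financing and V0 is arbitrage-free.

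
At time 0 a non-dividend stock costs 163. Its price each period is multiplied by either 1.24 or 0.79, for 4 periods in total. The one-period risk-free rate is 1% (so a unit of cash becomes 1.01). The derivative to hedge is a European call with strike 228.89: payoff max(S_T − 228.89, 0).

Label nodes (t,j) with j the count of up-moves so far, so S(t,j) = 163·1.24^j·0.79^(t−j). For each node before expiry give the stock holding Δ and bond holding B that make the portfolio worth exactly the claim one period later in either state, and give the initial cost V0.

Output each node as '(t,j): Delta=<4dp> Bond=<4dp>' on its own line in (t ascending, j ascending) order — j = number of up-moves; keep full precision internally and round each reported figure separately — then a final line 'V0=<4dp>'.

Since d<R<u, set p* = (R−d)/(u−d) = 0.4889; price each node as the discounted p*-expectation of its children.
Payoff layer (t=4): V(4,0)=0.0000, V(4,1)=0.0000, V(4,2)=0.0000, V(4,3)=16.6260, V(4,4)=156.4768
Node (3,0) S=80.3654: V=(p*·0.0000+(1−p*)·0.0000)/1.01=0.0000; Δ=(0.0000−0.0000)/(99.6530−63.4886)=0.0000; B=V−Δ·S=0.0000
Node (3,1) S=126.1431: V=(p*·0.0000+(1−p*)·0.0000)/1.01=0.0000; Δ=(0.0000−0.0000)/(156.4174−99.6530)=0.0000; B=V−Δ·S=0.0000
Node (3,2) S=197.9968: V=(p*·16.6260+(1−p*)·0.0000)/1.01=8.0478; Δ=(16.6260−0.0000)/(245.5160−156.4174)=0.1866; B=V−Δ·S=-28.8988
Node (3,3) S=310.7797: V=(p*·156.4768+(1−p*)·16.6260)/1.01=84.1559; Δ=(156.4768−16.6260)/(385.3668−245.5160)=1.0000; B=V−Δ·S=-226.6238
Node (2,0) S=101.7283: V=(p*·0.0000+(1−p*)·0.0000)/1.01=0.0000; Δ=(0.0000−0.0000)/(126.1431−80.3654)=0.0000; B=V−Δ·S=0.0000
Node (2,1) S=159.6748: V=(p*·8.0478+(1−p*)·0.0000)/1.01=3.8955; Δ=(8.0478−0.0000)/(197.9968−126.1431)=0.1120; B=V−Δ·S=-13.9884
Node (2,2) S=250.6288: V=(p*·84.1559+(1−p*)·8.0478)/1.01=44.8081; Δ=(84.1559−8.0478)/(310.7797−197.9968)=0.6748; B=V−Δ·S=-124.3211
Node (1,0) S=128.7700: V=(p*·3.8955+(1−p*)·0.0000)/1.01=1.8856; Δ=(3.8955−0.0000)/(159.6748−101.7283)=0.0672; B=V−Δ·S=-6.7711
Node (1,1) S=202.1200: V=(p*·44.8081+(1−p*)·3.8955)/1.01=23.6606; Δ=(44.8081−3.8955)/(250.6288−159.6748)=0.4498; B=V−Δ·S=-67.2563
Node (0,0) S=163.0000: V=(p*·23.6606+(1−p*)·1.8856)/1.01=12.4071; Δ=(23.6606−1.8856)/(202.1200−128.7700)=0.2969; B=V−Δ·S=-35.9818
Self-financing check: at every node Δ·S+B equals the discounted successor values.

(0,0): Delta=0.2969 Bond=-35.9818
(1,0): Delta=0.0672 Bond=-6.7711
(1,1): Delta=0.4498 Bond=-67.2563
(2,0): Delta=0.0000 Bond=0.0000
(2,1): Delta=0.1120 Bond=-13.9884
(2,2): Delta=0.6748 Bond=-124.3211
(3,0): Delta=0.0000 Bond=0.0000
(3,1): Delta=0.0000 Bond=0.0000
(3,2): Delta=0.1866 Bond=-28.8988
(3,3): Delta=1.0000 Bond=-226.6238
V0=12.4071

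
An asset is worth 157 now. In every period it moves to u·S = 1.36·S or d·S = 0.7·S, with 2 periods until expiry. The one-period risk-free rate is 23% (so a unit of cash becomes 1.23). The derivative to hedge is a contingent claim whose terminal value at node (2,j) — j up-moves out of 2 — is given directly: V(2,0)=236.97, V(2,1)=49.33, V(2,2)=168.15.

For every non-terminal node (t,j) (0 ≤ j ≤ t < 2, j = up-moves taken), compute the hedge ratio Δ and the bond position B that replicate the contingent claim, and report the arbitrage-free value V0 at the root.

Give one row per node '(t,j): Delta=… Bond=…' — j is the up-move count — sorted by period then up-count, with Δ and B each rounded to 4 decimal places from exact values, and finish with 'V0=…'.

(0,0): Delta=0.4587 Bond=16.0552
(1,0): Delta=-2.5869 Bond=354.4570
(1,1): Delta=0.8432 Bond=-62.3506
V0=88.0639

The replicating-portfolio and risk-neutral prices coincide; use p* = (1.23−0.7)/(1.36−0.7) = 0.8030 for the latter.
Terminal payoffs: V(2,0)=236.9700, V(2,1)=49.3300, V(2,2)=168.1500
(1,0): S=109.9000. Δ = (V_up−V_dn)/(S_up−S_dn) = (49.3300−236.9700)/(149.4640−76.9300) = -2.5869. V = [p*·49.3300 + (1−p*)·236.9700]/1.23 = 70.1540. B = V − Δ·S = 354.4570.
(1,1): S=213.5200. Δ = (V_up−V_dn)/(S_up−S_dn) = (168.1500−49.3300)/(290.3872−149.4640) = 0.8432. V = [p*·168.1500 + (1−p*)·49.3300]/1.23 = 117.6797. B = V − Δ·S = -62.3506.
(0,0): S=157.0000. Δ = (V_up−V_dn)/(S_up−S_dn) = (117.6797−70.1540)/(213.5200−109.9000) = 0.4587. V = [p*·117.6797 + (1−p*)·70.1540]/1.23 = 88.0639. B = V − Δ·S = 16.0552.
The time-0 hedge costs 88.0639, which is the no-arbitrage price.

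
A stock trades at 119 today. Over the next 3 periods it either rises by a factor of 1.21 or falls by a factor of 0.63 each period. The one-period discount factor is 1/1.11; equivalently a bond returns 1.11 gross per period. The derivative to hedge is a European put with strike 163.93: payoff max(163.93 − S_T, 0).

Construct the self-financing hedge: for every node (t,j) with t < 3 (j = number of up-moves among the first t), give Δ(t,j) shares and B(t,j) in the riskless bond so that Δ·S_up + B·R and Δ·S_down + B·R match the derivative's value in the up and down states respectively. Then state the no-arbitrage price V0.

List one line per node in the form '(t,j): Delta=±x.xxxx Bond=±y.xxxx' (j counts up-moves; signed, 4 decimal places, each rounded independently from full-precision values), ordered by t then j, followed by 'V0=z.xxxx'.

(0,0): Delta=-0.6224 Bond=94.3600
(1,0): Delta=-1.0000 Bond=133.0493
(1,1): Delta=-0.5814 Bond=98.8418
(2,0): Delta=-1.0000 Bond=147.6847
(2,1): Delta=-1.0000 Bond=147.6847
(2,2): Delta=-0.5360 Bond=101.8039
V0=20.2959

The replicating-portfolio and risk-neutral prices coincide; use p* = (1.11−0.63)/(1.21−0.63) = 0.8276 for the latter.
Terminal payoffs: V(3,0)=134.1744, V(3,1)=106.7804, V(3,2)=54.1664, V(3,3)=0.0000
  t=2,j=0: stock 47.2311 → up 57.1496 (V=106.7804), down 29.7556 (V=134.1744). Price 100.4536; hedge Δ=-1.0000, bond B=147.6847.
  t=2,j=1: stock 90.7137 → up 109.7636 (V=54.1664), down 57.1496 (V=106.7804). Price 56.9710; hedge Δ=-1.0000, bond B=147.6847.
  t=2,j=2: stock 174.2279 → up 210.8158 (V=0.0000), down 109.7636 (V=54.1664). Price 8.4135; hedge Δ=-0.5360, bond B=101.8039.
  t=1,j=0: stock 74.9700 → up 90.7137 (V=56.9710), down 47.2311 (V=100.4536). Price 58.0793; hedge Δ=-1.0000, bond B=133.0493.
  t=1,j=1: stock 143.9900 → up 174.2279 (V=8.4135), down 90.7137 (V=56.9710). Price 15.1221; hedge Δ=-0.5814, bond B=98.8418.
  t=0,j=0: stock 119.0000 → up 143.9900 (V=15.1221), down 74.9700 (V=58.0793). Price 20.2959; hedge Δ=-0.6224, bond B=94.3600.
Root portfolio cost Δ·119+B reproduces V0=20.2959.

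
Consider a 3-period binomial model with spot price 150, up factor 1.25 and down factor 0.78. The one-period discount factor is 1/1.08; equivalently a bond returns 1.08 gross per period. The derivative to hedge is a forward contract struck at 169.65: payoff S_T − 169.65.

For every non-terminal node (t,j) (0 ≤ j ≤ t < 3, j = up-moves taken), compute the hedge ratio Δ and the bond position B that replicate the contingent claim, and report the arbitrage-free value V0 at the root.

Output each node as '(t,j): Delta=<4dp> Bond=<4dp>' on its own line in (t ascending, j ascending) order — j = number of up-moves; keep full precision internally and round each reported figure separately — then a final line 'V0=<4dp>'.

No-arbitrage ⇒ martingale measure with p* = (R−d)/(u−d) = 0.6383.
Terminal payoffs: V(3,0)=-98.4672, V(3,1)=-55.5750, V(3,2)=13.1625, V(3,3)=123.3187
  t=2,j=0: stock 91.2600 → up 114.0750 (V=-55.5750), down 71.1828 (V=-98.4672). Price -65.8233; hedge Δ=1.0000, bond B=-157.0833.
  t=2,j=1: stock 146.2500 → up 182.8125 (V=13.1625), down 114.0750 (V=-55.5750). Price -10.8333; hedge Δ=1.0000, bond B=-157.0833.
  t=2,j=2: stock 234.3750 → up 292.9688 (V=123.3187), down 182.8125 (V=13.1625). Price 77.2917; hedge Δ=1.0000, bond B=-157.0833.
  t=1,j=0: stock 117.0000 → up 146.2500 (V=-10.8333), down 91.2600 (V=-65.8233). Price -28.4475; hedge Δ=1.0000, bond B=-145.4475.
  t=1,j=1: stock 187.5000 → up 234.3750 (V=77.2917), down 146.2500 (V=-10.8333). Price 42.0525; hedge Δ=1.0000, bond B=-145.4475.
  t=0,j=0: stock 150.0000 → up 187.5000 (V=42.0525), down 117.0000 (V=-28.4475). Price 15.3264; hedge Δ=1.0000, bond B=-134.6736.
Check: Δ(0,0)·S0 + B(0,0) = 15.3264 = V0.

(0,0): Delta=1.0000 Bond=-134.6736
(1,0): Delta=1.0000 Bond=-145.4475
(1,1): Delta=1.0000 Bond=-145.4475
(2,0): Delta=1.0000 Bond=-157.0833
(2,1): Delta=1.0000 Bond=-157.0833
(2,2): Delta=1.0000 Bond=-157.0833
V0=15.3264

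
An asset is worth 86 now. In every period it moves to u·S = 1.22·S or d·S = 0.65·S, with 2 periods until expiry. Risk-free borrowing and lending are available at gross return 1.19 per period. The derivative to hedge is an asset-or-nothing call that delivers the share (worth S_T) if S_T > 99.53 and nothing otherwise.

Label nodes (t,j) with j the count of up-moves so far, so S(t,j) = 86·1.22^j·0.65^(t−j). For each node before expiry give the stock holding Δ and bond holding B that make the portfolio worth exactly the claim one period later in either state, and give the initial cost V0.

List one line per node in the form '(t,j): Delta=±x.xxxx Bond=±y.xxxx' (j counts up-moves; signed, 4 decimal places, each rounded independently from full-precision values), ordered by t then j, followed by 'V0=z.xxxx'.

(0,0): Delta=2.0788 Bond=-97.6521
(1,0): Delta=0.0000 Bond=0.0000
(1,1): Delta=2.1404 Bond=-122.6619
V0=81.1264

The replicating-portfolio and risk-neutral prices coincide; use p* = (1.19−0.65)/(1.22−0.65) = 0.9474 for the latter.
Payoff layer (t=2): V(2,0)=0.0000, V(2,1)=0.0000, V(2,2)=128.0024
(1,0): S=55.9000. Δ = (V_up−V_dn)/(S_up−S_dn) = (0.0000−0.0000)/(68.1980−36.3350) = 0.0000. V = [p*·0.0000 + (1−p*)·0.0000]/1.19 = 0.0000. B = V − Δ·S = 0.0000.
(1,1): S=104.9200. Δ = (V_up−V_dn)/(S_up−S_dn) = (128.0024−0.0000)/(128.0024−68.1980) = 2.1404. V = [p*·128.0024 + (1−p*)·0.0000]/1.19 = 101.9037. B = V − Δ·S = -122.6619.
(0,0): S=86.0000. Δ = (V_up−V_dn)/(S_up−S_dn) = (101.9037−0.0000)/(104.9200−55.9000) = 2.0788. V = [p*·101.9037 + (1−p*)·0.0000]/1.19 = 81.1264. B = V − Δ·S = -97.6521.
Check: Δ(0,0)·S0 + B(0,0) = 81.1264 = V0.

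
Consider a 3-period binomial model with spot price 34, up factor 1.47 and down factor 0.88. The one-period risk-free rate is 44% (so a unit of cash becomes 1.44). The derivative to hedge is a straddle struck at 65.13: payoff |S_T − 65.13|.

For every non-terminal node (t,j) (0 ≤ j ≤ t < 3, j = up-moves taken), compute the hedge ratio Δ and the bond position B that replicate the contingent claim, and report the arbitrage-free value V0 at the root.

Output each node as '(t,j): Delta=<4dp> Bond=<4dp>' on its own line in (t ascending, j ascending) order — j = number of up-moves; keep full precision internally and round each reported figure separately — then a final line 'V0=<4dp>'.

The replicating-portfolio and risk-neutral prices coincide; use p* = (1.44−0.88)/(1.47−0.88) = 0.9492 for the latter.
Terminal values V(3,·): V(3,0)=41.9600, V(3,1)=26.4255, V(3,2)=0.4759, V(3,3)=42.8718
Node (2,0) S=26.3296: V=(p*·26.4255+(1−p*)·41.9600)/1.44=18.8996; Δ=(26.4255−41.9600)/(38.7045−23.1700)=-1.0000; B=V−Δ·S=45.2292
Node (2,1) S=43.9824: V=(p*·0.4759+(1−p*)·26.4255)/1.44=1.2468; Δ=(0.4759−26.4255)/(64.6541−38.7045)=-1.0000; B=V−Δ·S=45.2292
Node (2,2) S=73.4706: V=(p*·42.8718+(1−p*)·0.4759)/1.44=28.2750; Δ=(42.8718−0.4759)/(108.0018−64.6541)=0.9780; B=V−Δ·S=-43.5824
Node (1,0) S=29.9200: V=(p*·1.2468+(1−p*)·18.8996)/1.44=1.4891; Δ=(1.2468−18.8996)/(43.9824−26.3296)=-1.0000; B=V−Δ·S=31.4091
Node (1,1) S=49.9800: V=(p*·28.2750+(1−p*)·1.2468)/1.44=18.6811; Δ=(28.2750−1.2468)/(73.4706−43.9824)=0.9166; B=V−Δ·S=-27.1296
Node (0,0) S=34.0000: V=(p*·18.6811+(1−p*)·1.4891)/1.44=12.3659; Δ=(18.6811−1.4891)/(49.9800−29.9200)=0.8570; B=V−Δ·S=-16.7729
Check: Δ(0,0)·S0 + B(0,0) = 12.3659 = V0.

(0,0): Delta=0.8570 Bond=-16.7729
(1,0): Delta=-1.0000 Bond=31.4091
(1,1): Delta=0.9166 Bond=-27.1296
(2,0): Delta=-1.0000 Bond=45.2292
(2,1): Delta=-1.0000 Bond=45.2292
(2,2): Delta=0.9780 Bond=-43.5824
V0=12.3659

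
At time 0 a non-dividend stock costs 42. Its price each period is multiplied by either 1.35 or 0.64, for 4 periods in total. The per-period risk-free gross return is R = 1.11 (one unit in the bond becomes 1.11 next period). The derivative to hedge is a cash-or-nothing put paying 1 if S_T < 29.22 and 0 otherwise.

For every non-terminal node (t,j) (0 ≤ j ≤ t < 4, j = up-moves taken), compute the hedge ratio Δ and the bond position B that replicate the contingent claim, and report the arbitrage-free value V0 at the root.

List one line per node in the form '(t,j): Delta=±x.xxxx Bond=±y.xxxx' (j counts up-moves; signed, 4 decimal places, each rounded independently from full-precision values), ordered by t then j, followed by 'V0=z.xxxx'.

Under the risk-neutral measure, an up-move has probability p* = (R−d)/(u−d) = 0.6620 and values discount at R = 1.11.
Payoff layer (t=4): V(4,0)=1.0000, V(4,1)=1.0000, V(4,2)=0.0000, V(4,3)=0.0000, V(4,4)=0.0000
  t=3,j=0: stock 11.0100 → up 14.8636 (V=1.0000), down 7.0464 (V=1.0000). Price 0.9009; hedge Δ=0.0000, bond B=0.9009.
  t=3,j=1: stock 23.2243 → up 31.3528 (V=0.0000), down 14.8636 (V=1.0000). Price 0.3045; hedge Δ=-0.0606, bond B=1.7130.
  t=3,j=2: stock 48.9888 → up 66.1349 (V=0.0000), down 31.3528 (V=0.0000). Price 0.0000; hedge Δ=0.0000, bond B=0.0000.
  t=3,j=3: stock 103.3358 → up 139.5033 (V=0.0000), down 66.1349 (V=0.0000). Price 0.0000; hedge Δ=0.0000, bond B=0.0000.
  t=2,j=0: stock 17.2032 → up 23.2243 (V=0.3045), down 11.0100 (V=0.9009). Price 0.4560; hedge Δ=-0.0488, bond B=1.2959.
  t=2,j=1: stock 36.2880 → up 48.9888 (V=0.0000), down 23.2243 (V=0.3045). Price 0.0927; hedge Δ=-0.0118, bond B=0.5217.
  t=2,j=2: stock 76.5450 → up 103.3358 (V=0.0000), down 48.9888 (V=0.0000). Price 0.0000; hedge Δ=0.0000, bond B=0.0000.
  t=1,j=0: stock 26.8800 → up 36.2880 (V=0.0927), down 17.2032 (V=0.4560). Price 0.1942; hedge Δ=-0.0190, bond B=0.7057.
  t=1,j=1: stock 56.7000 → up 76.5450 (V=0.0000), down 36.2880 (V=0.0927). Price 0.0282; hedge Δ=-0.0023, bond B=0.1589.
  t=0,j=0: stock 42.0000 → up 56.7000 (V=0.0282), down 26.8800 (V=0.1942). Price 0.0760; hedge Δ=-0.0056, bond B=0.3097.
The time-0 hedge costs 0.0760, which is the no-arbitrage price.

(0,0): Delta=-0.0056 Bond=0.3097
(1,0): Delta=-0.0190 Bond=0.7057
(1,1): Delta=-0.0023 Bond=0.1589
(2,0): Delta=-0.0488 Bond=1.2959
(2,1): Delta=-0.0118 Bond=0.5217
(2,2): Delta=0.0000 Bond=0.0000
(3,0): Delta=0.0000 Bond=0.9009
(3,1): Delta=-0.0606 Bond=1.7130
(3,2): Delta=0.0000 Bond=0.0000
(3,3): Delta=0.0000 Bond=0.0000
V0=0.0760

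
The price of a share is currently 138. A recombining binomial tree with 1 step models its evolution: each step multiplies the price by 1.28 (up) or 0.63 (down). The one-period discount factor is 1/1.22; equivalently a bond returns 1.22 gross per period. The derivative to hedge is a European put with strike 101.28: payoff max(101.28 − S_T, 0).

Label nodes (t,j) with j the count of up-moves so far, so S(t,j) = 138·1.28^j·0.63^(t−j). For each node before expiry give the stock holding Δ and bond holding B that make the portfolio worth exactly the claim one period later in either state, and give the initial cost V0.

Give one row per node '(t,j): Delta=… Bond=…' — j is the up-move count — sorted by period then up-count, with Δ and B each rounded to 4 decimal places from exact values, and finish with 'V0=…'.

(0,0): Delta=-0.1599 Bond=23.1465
V0=1.0850

The replicating-portfolio and risk-neutral prices coincide; use p* = (1.22−0.63)/(1.28−0.63) = 0.9077 for the latter.
Payoff layer (t=1): V(1,0)=14.3400, V(1,1)=0.0000
Node (0,0) S=138.0000: V=(p*·0.0000+(1−p*)·14.3400)/1.22=1.0850; Δ=(0.0000−14.3400)/(176.6400−86.9400)=-0.1599; B=V−Δ·S=23.1465
Root portfolio cost Δ·138+B reproduces V0=1.0850.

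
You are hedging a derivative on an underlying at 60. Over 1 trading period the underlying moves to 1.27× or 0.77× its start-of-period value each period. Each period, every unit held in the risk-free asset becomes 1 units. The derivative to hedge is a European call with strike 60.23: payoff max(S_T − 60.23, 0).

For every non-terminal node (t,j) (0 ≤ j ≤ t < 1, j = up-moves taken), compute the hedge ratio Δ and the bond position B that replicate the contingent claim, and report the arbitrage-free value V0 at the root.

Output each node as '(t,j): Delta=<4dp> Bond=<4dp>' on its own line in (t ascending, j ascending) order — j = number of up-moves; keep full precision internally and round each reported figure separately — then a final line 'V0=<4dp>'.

(0,0): Delta=0.5323 Bond=-24.5938
V0=7.3462

No-arbitrage ⇒ martingale measure with p* = (R−d)/(u−d) = 0.4600.
Terminal payoffs: V(1,0)=0.0000, V(1,1)=15.9700
Node (0,0) S=60.0000: V=(p*·15.9700+(1−p*)·0.0000)/1=7.3462; Δ=(15.9700−0.0000)/(76.2000−46.2000)=0.5323; B=V−Δ·S=-24.5938
Each (Δ,B) replicates both successor values, so the strategy is self-financing and V0 is arbitrage-free.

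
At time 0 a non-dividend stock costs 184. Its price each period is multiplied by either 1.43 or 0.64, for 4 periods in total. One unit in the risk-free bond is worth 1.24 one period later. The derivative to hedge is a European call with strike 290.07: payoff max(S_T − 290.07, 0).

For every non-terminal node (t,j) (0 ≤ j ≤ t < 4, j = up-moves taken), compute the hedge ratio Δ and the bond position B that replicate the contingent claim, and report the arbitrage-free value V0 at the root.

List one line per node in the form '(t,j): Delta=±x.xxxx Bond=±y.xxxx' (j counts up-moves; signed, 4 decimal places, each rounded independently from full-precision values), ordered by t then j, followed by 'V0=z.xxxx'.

(0,0): Delta=0.7534 Bond=-61.4930
(1,0): Delta=0.2189 Bond=-13.3049
(1,1): Delta=0.8292 Bond=-96.1843
(2,0): Delta=0.0000 Bond=0.0000
(2,1): Delta=0.2499 Bond=-21.7225
(2,2): Delta=0.9113 Bond=-150.1582
(3,0): Delta=0.0000 Bond=0.0000
(3,1): Delta=0.0000 Bond=0.0000
(3,2): Delta=0.2854 Bond=-35.4657
(3,3): Delta=1.0000 Bond=-233.9274
V0=77.1393

Under the risk-neutral measure, an up-move has probability p* = (R−d)/(u−d) = 0.7595 and values discount at R = 1.24.
At expiry t=4: V(4,0)=0.0000, V(4,1)=0.0000, V(4,2)=0.0000, V(4,3)=54.2846, V(4,4)=479.3473
  t=3,j=0: stock 48.2345 → up 68.9753 (V=0.0000), down 30.8701 (V=0.0000). Price 0.0000; hedge Δ=0.0000, bond B=0.0000.
  t=3,j=1: stock 107.7740 → up 154.1168 (V=0.0000), down 68.9753 (V=0.0000). Price 0.0000; hedge Δ=0.0000, bond B=0.0000.
  t=3,j=2: stock 240.8074 → up 344.3546 (V=54.2846), down 154.1168 (V=0.0000). Price 33.2491; hedge Δ=0.2854, bond B=-35.4657.
  t=3,j=3: stock 538.0541 → up 769.4173 (V=479.3473), down 344.3546 (V=54.2846). Price 304.1267; hedge Δ=1.0000, bond B=-233.9274.
  t=2,j=0: stock 75.3664 → up 107.7740 (V=0.0000), down 48.2345 (V=0.0000). Price 0.0000; hedge Δ=0.0000, bond B=0.0000.
  t=2,j=1: stock 168.3968 → up 240.8074 (V=33.2491), down 107.7740 (V=0.0000). Price 20.3649; hedge Δ=0.2499, bond B=-21.7225.
  t=2,j=2: stock 376.2616 → up 538.0541 (V=304.1267), down 240.8074 (V=33.2491). Price 192.7249; hedge Δ=0.9113, bond B=-150.1582.
  t=1,j=0: stock 117.7600 → up 168.3968 (V=20.3649), down 75.3664 (V=0.0000). Price 12.4734; hedge Δ=0.2189, bond B=-13.3049.
  t=1,j=1: stock 263.1200 → up 376.2616 (V=192.7249), down 168.3968 (V=20.3649). Price 121.9929; hedge Δ=0.8292, bond B=-96.1843.
  t=0,j=0: stock 184.0000 → up 263.1200 (V=121.9929), down 117.7600 (V=12.4734). Price 77.1393; hedge Δ=0.7534, bond B=-61.4930.
Root portfolio cost Δ·184+B reproduces V0=77.1393.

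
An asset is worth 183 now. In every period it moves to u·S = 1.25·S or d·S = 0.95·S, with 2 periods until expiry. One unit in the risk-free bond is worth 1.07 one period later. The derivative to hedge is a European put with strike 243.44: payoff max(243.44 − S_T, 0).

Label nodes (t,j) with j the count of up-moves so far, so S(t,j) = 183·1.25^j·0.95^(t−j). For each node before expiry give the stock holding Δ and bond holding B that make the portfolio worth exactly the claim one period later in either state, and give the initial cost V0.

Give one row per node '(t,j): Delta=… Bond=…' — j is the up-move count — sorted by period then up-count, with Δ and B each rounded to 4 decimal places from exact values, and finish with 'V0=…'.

(0,0): Delta=-0.7106 Bond=165.6126
(1,0): Delta=-1.0000 Bond=227.5140
(1,1): Delta=-0.3807 Bond=101.7426
V0=35.5690

Under the risk-neutral measure, an up-move has probability p* = (R−d)/(u−d) = 0.4000 and values discount at R = 1.07.
Terminal values V(2,·): V(2,0)=78.2825, V(2,1)=26.1275, V(2,2)=0.0000
  t=1,j=0: stock 173.8500 → up 217.3125 (V=26.1275), down 165.1575 (V=78.2825). Price 53.6640; hedge Δ=-1.0000, bond B=227.5140.
  t=1,j=1: stock 228.7500 → up 285.9375 (V=0.0000), down 217.3125 (V=26.1275). Price 14.6509; hedge Δ=-0.3807, bond B=101.7426.
  t=0,j=0: stock 183.0000 → up 228.7500 (V=14.6509), down 173.8500 (V=53.6640). Price 35.5690; hedge Δ=-0.7106, bond B=165.6126.
Each (Δ,B) replicates both successor values, so the strategy is self-financing and V0 is arbitrage-free.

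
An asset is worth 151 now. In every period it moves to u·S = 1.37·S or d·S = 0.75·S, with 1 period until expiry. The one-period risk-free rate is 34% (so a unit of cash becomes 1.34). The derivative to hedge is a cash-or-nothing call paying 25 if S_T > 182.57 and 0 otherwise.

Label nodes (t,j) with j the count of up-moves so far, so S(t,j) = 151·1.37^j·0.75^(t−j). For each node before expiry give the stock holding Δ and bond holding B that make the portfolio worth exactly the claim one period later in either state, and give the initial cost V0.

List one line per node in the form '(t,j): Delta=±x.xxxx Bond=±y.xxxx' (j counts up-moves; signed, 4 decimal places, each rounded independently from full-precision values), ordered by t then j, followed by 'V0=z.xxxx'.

(0,0): Delta=0.2670 Bond=-22.5686
V0=17.7540

No-arbitrage ⇒ martingale measure with p* = (R−d)/(u−d) = 0.9516.
Terminal values V(1,·): V(1,0)=0.0000, V(1,1)=25.0000
  t=0,j=0: stock 151.0000 → up 206.8700 (V=25.0000), down 113.2500 (V=0.0000). Price 17.7540; hedge Δ=0.2670, bond B=-22.5686.
Each (Δ,B) replicates both successor values, so the strategy is self-financing and V0 is arbitrage-free.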